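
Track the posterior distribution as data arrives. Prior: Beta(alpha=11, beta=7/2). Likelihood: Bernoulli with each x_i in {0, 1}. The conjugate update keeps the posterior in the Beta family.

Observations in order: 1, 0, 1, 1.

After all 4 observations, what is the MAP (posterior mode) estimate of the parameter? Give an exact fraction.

26/33

obs 1: x=1 → posterior Beta(12, 7/2)
obs 2: x=0 → posterior Beta(12, 9/2)
obs 3: x=1 → posterior Beta(13, 9/2)
obs 4: x=1 → posterior Beta(14, 9/2)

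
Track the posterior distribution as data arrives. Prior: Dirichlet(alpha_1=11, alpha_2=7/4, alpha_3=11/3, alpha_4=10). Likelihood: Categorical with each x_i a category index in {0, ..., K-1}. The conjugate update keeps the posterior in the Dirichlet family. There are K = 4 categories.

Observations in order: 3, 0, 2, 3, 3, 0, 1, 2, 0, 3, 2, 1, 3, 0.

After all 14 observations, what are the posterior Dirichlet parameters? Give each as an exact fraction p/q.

obs 1: x=3 → posterior Dirichlet(11, 7/4, 11/3, 11)
obs 2: x=0 → posterior Dirichlet(12, 7/4, 11/3, 11)
obs 3: x=2 → posterior Dirichlet(12, 7/4, 14/3, 11)
obs 4: x=3 → posterior Dirichlet(12, 7/4, 14/3, 12)
obs 5: x=3 → posterior Dirichlet(12, 7/4, 14/3, 13)
obs 6: x=0 → posterior Dirichlet(13, 7/4, 14/3, 13)
obs 7: x=1 → posterior Dirichlet(13, 11/4, 14/3, 13)
obs 8: x=2 → posterior Dirichlet(13, 11/4, 17/3, 13)
obs 9: x=0 → posterior Dirichlet(14, 11/4, 17/3, 13)
obs 10: x=3 → posterior Dirichlet(14, 11/4, 17/3, 14)
obs 11: x=2 → posterior Dirichlet(14, 11/4, 20/3, 14)
obs 12: x=1 → posterior Dirichlet(14, 15/4, 20/3, 14)
obs 13: x=3 → posterior Dirichlet(14, 15/4, 20/3, 15)
obs 14: x=0 → posterior Dirichlet(15, 15/4, 20/3, 15)

alpha_1=15, alpha_2=15/4, alpha_3=20/3, alpha_4=15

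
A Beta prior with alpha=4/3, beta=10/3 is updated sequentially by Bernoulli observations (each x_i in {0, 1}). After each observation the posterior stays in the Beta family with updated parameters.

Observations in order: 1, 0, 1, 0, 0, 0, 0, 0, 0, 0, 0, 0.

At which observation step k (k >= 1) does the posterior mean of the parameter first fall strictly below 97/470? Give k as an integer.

k = 12

obs 1: x=1 → posterior Beta(7/3, 10/3)
obs 2: x=0 → posterior Beta(7/3, 13/3)
obs 3: x=1 → posterior Beta(10/3, 13/3)
obs 4: x=0 → posterior Beta(10/3, 16/3)
obs 5: x=0 → posterior Beta(10/3, 19/3)
obs 6: x=0 → posterior Beta(10/3, 22/3)
obs 7: x=0 → posterior Beta(10/3, 25/3)
obs 8: x=0 → posterior Beta(10/3, 28/3)
obs 9: x=0 → posterior Beta(10/3, 31/3)
obs 10: x=0 → posterior Beta(10/3, 34/3)
obs 11: x=0 → posterior Beta(10/3, 37/3)
obs 12: x=0 → posterior Beta(10/3, 40/3)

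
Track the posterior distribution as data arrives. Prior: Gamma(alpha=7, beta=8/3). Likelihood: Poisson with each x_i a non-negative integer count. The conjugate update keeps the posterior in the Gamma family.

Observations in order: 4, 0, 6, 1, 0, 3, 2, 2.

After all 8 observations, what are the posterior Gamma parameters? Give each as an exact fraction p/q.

alpha=25, beta=32/3

obs 1: x=4 → posterior Gamma(11, 11/3)
obs 2: x=0 → posterior Gamma(11, 14/3)
obs 3: x=6 → posterior Gamma(17, 17/3)
obs 4: x=1 → posterior Gamma(18, 20/3)
obs 5: x=0 → posterior Gamma(18, 23/3)
obs 6: x=3 → posterior Gamma(21, 26/3)
obs 7: x=2 → posterior Gamma(23, 29/3)
obs 8: x=2 → posterior Gamma(25, 32/3)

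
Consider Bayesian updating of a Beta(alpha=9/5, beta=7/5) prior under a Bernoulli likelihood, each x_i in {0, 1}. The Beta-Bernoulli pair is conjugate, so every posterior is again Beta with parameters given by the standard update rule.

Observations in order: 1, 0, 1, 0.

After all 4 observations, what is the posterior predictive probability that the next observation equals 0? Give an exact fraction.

obs 1: x=1 → posterior Beta(14/5, 7/5)
obs 2: x=0 → posterior Beta(14/5, 12/5)
obs 3: x=1 → posterior Beta(19/5, 12/5)
obs 4: x=0 → posterior Beta(19/5, 17/5)

17/36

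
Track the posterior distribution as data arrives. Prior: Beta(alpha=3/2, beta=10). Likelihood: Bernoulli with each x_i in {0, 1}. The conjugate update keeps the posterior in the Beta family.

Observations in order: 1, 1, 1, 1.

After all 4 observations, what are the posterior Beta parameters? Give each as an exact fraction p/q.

alpha=11/2, beta=10

obs 1: x=1 → posterior Beta(5/2, 10)
obs 2: x=1 → posterior Beta(7/2, 10)
obs 3: x=1 → posterior Beta(9/2, 10)
obs 4: x=1 → posterior Beta(11/2, 10)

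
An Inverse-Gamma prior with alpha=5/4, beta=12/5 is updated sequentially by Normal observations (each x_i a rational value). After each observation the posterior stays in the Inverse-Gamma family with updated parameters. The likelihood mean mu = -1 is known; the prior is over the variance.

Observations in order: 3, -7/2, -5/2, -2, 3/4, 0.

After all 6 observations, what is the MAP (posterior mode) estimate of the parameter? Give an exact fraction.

2749/840

obs 1: x=3 → posterior Inverse-Gamma(7/4, 52/5)
obs 2: x=-7/2 → posterior Inverse-Gamma(9/4, 541/40)
obs 3: x=-5/2 → posterior Inverse-Gamma(11/4, 293/20)
obs 4: x=-2 → posterior Inverse-Gamma(13/4, 303/20)
obs 5: x=3/4 → posterior Inverse-Gamma(15/4, 2669/160)
obs 6: x=0 → posterior Inverse-Gamma(17/4, 2749/160)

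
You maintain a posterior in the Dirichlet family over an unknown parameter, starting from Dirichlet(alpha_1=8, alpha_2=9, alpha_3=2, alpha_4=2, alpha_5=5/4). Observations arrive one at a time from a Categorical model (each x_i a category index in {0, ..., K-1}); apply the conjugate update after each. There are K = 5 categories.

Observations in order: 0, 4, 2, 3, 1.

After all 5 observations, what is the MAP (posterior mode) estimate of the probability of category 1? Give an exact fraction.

36/89

obs 1: x=0 → posterior Dirichlet(9, 9, 2, 2, 5/4)
obs 2: x=4 → posterior Dirichlet(9, 9, 2, 2, 9/4)
obs 3: x=2 → posterior Dirichlet(9, 9, 3, 2, 9/4)
obs 4: x=3 → posterior Dirichlet(9, 9, 3, 3, 9/4)
obs 5: x=1 → posterior Dirichlet(9, 10, 3, 3, 9/4)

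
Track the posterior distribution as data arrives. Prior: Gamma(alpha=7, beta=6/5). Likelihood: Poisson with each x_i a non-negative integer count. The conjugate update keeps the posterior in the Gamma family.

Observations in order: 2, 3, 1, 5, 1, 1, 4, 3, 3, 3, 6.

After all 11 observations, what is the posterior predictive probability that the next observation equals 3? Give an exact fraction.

1414069619485709349797446872281881650535006658995388282729829628534469095625/6588481054356604141355226683295775982355203988556544312273724307511772708864

obs 1: x=2 → posterior Gamma(9, 11/5)
obs 2: x=3 → posterior Gamma(12, 16/5)
obs 3: x=1 → posterior Gamma(13, 21/5)
obs 4: x=5 → posterior Gamma(18, 26/5)
obs 5: x=1 → posterior Gamma(19, 31/5)
obs 6: x=1 → posterior Gamma(20, 36/5)
obs 7: x=4 → posterior Gamma(24, 41/5)
obs 8: x=3 → posterior Gamma(27, 46/5)
obs 9: x=3 → posterior Gamma(30, 51/5)
obs 10: x=3 → posterior Gamma(33, 56/5)
obs 11: x=6 → posterior Gamma(39, 61/5)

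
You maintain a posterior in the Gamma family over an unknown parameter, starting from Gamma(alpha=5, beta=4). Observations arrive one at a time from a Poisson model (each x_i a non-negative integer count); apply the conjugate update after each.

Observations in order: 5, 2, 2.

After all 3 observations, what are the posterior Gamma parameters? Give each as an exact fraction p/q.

alpha=14, beta=7

obs 1: x=5 → posterior Gamma(10, 5)
obs 2: x=2 → posterior Gamma(12, 6)
obs 3: x=2 → posterior Gamma(14, 7)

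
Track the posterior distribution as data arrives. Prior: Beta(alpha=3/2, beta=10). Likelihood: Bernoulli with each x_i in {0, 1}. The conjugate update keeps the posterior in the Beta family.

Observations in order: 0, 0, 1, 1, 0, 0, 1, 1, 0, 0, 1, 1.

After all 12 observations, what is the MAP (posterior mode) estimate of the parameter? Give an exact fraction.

13/43

obs 1: x=0 → posterior Beta(3/2, 11)
obs 2: x=0 → posterior Beta(3/2, 12)
obs 3: x=1 → posterior Beta(5/2, 12)
obs 4: x=1 → posterior Beta(7/2, 12)
obs 5: x=0 → posterior Beta(7/2, 13)
obs 6: x=0 → posterior Beta(7/2, 14)
obs 7: x=1 → posterior Beta(9/2, 14)
obs 8: x=1 → posterior Beta(11/2, 14)
obs 9: x=0 → posterior Beta(11/2, 15)
obs 10: x=0 → posterior Beta(11/2, 16)
obs 11: x=1 → posterior Beta(13/2, 16)
obs 12: x=1 → posterior Beta(15/2, 16)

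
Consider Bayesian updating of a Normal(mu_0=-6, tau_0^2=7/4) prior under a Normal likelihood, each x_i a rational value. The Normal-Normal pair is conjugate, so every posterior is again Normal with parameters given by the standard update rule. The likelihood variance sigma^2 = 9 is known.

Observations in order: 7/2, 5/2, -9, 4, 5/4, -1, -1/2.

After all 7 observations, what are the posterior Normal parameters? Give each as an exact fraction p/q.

obs 1: x=7/2 → posterior Normal(-383/86, 63/43)
obs 2: x=5/2 → posterior Normal(-87/25, 63/50)
obs 3: x=-9 → posterior Normal(-79/19, 21/19)
obs 4: x=4 → posterior Normal(-209/64, 63/64)
obs 5: x=5/4 → posterior Normal(-801/284, 63/71)
obs 6: x=-1 → posterior Normal(-829/312, 21/26)
obs 7: x=-1/2 → posterior Normal(-843/340, 63/85)

mu_0=-843/340, tau_0^2=63/85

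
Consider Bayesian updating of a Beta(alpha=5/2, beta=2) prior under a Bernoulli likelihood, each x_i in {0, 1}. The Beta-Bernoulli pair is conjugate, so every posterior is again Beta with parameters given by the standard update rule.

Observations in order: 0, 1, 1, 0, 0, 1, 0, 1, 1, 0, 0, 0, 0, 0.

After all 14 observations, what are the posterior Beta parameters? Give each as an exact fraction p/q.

obs 1: x=0 → posterior Beta(5/2, 3)
obs 2: x=1 → posterior Beta(7/2, 3)
obs 3: x=1 → posterior Beta(9/2, 3)
obs 4: x=0 → posterior Beta(9/2, 4)
obs 5: x=0 → posterior Beta(9/2, 5)
obs 6: x=1 → posterior Beta(11/2, 5)
obs 7: x=0 → posterior Beta(11/2, 6)
obs 8: x=1 → posterior Beta(13/2, 6)
obs 9: x=1 → posterior Beta(15/2, 6)
obs 10: x=0 → posterior Beta(15/2, 7)
obs 11: x=0 → posterior Beta(15/2, 8)
obs 12: x=0 → posterior Beta(15/2, 9)
obs 13: x=0 → posterior Beta(15/2, 10)
obs 14: x=0 → posterior Beta(15/2, 11)

alpha=15/2, beta=11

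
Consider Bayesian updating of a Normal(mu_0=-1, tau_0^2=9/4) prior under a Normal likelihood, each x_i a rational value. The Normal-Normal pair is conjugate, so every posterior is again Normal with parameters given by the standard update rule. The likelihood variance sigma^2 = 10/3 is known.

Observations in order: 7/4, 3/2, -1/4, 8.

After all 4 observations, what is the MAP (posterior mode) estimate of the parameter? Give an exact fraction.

257/148

obs 1: x=7/4 → posterior Normal(29/268, 90/67)
obs 2: x=3/2 → posterior Normal(191/376, 45/47)
obs 3: x=-1/4 → posterior Normal(41/121, 90/121)
obs 4: x=8 → posterior Normal(257/148, 45/74)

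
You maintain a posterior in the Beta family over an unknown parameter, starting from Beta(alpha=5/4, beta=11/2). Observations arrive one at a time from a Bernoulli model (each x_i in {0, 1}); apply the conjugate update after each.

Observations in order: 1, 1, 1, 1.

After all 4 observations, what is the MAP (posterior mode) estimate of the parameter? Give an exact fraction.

17/35

obs 1: x=1 → posterior Beta(9/4, 11/2)
obs 2: x=1 → posterior Beta(13/4, 11/2)
obs 3: x=1 → posterior Beta(17/4, 11/2)
obs 4: x=1 → posterior Beta(21/4, 11/2)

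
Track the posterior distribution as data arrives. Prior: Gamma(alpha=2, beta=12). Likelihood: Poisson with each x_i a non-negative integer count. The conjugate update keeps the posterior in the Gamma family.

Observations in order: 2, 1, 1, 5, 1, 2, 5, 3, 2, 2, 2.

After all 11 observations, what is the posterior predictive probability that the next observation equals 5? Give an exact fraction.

845740523521201375259893128779673597074933/110108538498424839535198294528424591524626432

obs 1: x=2 → posterior Gamma(4, 13)
obs 2: x=1 → posterior Gamma(5, 14)
obs 3: x=1 → posterior Gamma(6, 15)
obs 4: x=5 → posterior Gamma(11, 16)
obs 5: x=1 → posterior Gamma(12, 17)
obs 6: x=2 → posterior Gamma(14, 18)
obs 7: x=5 → posterior Gamma(19, 19)
obs 8: x=3 → posterior Gamma(22, 20)
obs 9: x=2 → posterior Gamma(24, 21)
obs 10: x=2 → posterior Gamma(26, 22)
obs 11: x=2 → posterior Gamma(28, 23)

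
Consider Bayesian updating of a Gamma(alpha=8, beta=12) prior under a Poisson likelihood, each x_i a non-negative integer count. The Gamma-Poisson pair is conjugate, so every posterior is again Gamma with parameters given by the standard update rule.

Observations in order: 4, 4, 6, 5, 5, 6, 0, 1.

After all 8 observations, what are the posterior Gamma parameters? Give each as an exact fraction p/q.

alpha=39, beta=20

obs 1: x=4 → posterior Gamma(12, 13)
obs 2: x=4 → posterior Gamma(16, 14)
obs 3: x=6 → posterior Gamma(22, 15)
obs 4: x=5 → posterior Gamma(27, 16)
obs 5: x=5 → posterior Gamma(32, 17)
obs 6: x=6 → posterior Gamma(38, 18)
obs 7: x=0 → posterior Gamma(38, 19)
obs 8: x=1 → posterior Gamma(39, 20)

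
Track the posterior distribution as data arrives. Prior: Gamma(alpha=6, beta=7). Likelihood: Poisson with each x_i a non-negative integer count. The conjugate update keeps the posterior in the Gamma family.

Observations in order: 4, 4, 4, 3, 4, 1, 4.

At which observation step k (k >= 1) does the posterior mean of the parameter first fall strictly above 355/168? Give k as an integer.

k = 7

obs 1: x=4 → posterior Gamma(10, 8)
obs 2: x=4 → posterior Gamma(14, 9)
obs 3: x=4 → posterior Gamma(18, 10)
obs 4: x=3 → posterior Gamma(21, 11)
obs 5: x=4 → posterior Gamma(25, 12)
obs 6: x=1 → posterior Gamma(26, 13)
obs 7: x=4 → posterior Gamma(30, 14)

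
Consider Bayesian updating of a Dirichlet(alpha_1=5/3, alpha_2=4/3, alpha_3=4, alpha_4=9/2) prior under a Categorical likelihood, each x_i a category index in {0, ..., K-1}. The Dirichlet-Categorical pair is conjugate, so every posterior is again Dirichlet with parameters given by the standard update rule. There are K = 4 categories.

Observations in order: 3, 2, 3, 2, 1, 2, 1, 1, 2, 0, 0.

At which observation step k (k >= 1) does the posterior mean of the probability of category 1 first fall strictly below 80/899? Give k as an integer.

obs 1: x=3 → posterior Dirichlet(5/3, 4/3, 4, 11/2)
obs 2: x=2 → posterior Dirichlet(5/3, 4/3, 5, 11/2)
obs 3: x=3 → posterior Dirichlet(5/3, 4/3, 5, 13/2)
obs 4: x=2 → posterior Dirichlet(5/3, 4/3, 6, 13/2)
obs 5: x=1 → posterior Dirichlet(5/3, 7/3, 6, 13/2)
obs 6: x=2 → posterior Dirichlet(5/3, 7/3, 7, 13/2)
obs 7: x=1 → posterior Dirichlet(5/3, 10/3, 7, 13/2)
obs 8: x=1 → posterior Dirichlet(5/3, 13/3, 7, 13/2)
obs 9: x=2 → posterior Dirichlet(5/3, 13/3, 8, 13/2)
obs 10: x=0 → posterior Dirichlet(8/3, 13/3, 8, 13/2)
obs 11: x=0 → posterior Dirichlet(11/3, 13/3, 8, 13/2)

k = 4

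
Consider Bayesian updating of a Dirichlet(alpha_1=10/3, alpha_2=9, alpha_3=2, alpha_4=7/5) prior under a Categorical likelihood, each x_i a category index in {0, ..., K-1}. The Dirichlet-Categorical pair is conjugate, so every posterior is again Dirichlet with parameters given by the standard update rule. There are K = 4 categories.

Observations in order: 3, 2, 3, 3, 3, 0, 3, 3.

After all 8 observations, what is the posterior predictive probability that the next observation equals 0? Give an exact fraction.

65/356

obs 1: x=3 → posterior Dirichlet(10/3, 9, 2, 12/5)
obs 2: x=2 → posterior Dirichlet(10/3, 9, 3, 12/5)
obs 3: x=3 → posterior Dirichlet(10/3, 9, 3, 17/5)
obs 4: x=3 → posterior Dirichlet(10/3, 9, 3, 22/5)
obs 5: x=3 → posterior Dirichlet(10/3, 9, 3, 27/5)
obs 6: x=0 → posterior Dirichlet(13/3, 9, 3, 27/5)
obs 7: x=3 → posterior Dirichlet(13/3, 9, 3, 32/5)
obs 8: x=3 → posterior Dirichlet(13/3, 9, 3, 37/5)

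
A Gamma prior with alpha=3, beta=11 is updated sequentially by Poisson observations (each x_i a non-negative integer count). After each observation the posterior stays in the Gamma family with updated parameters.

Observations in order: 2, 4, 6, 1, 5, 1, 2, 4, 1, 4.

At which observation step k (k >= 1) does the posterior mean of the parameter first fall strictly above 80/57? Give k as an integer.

k = 8

obs 1: x=2 → posterior Gamma(5, 12)
obs 2: x=4 → posterior Gamma(9, 13)
obs 3: x=6 → posterior Gamma(15, 14)
obs 4: x=1 → posterior Gamma(16, 15)
obs 5: x=5 → posterior Gamma(21, 16)
obs 6: x=1 → posterior Gamma(22, 17)
obs 7: x=2 → posterior Gamma(24, 18)
obs 8: x=4 → posterior Gamma(28, 19)
obs 9: x=1 → posterior Gamma(29, 20)
obs 10: x=4 → posterior Gamma(33, 21)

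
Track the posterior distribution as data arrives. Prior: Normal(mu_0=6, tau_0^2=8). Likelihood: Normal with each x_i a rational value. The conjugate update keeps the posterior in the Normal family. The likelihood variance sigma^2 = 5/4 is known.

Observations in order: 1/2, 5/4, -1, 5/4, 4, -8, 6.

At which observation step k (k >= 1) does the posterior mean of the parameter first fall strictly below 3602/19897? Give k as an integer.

obs 1: x=1/2 → posterior Normal(46/37, 40/37)
obs 2: x=5/4 → posterior Normal(86/69, 40/69)
obs 3: x=-1 → posterior Normal(54/101, 40/101)
obs 4: x=5/4 → posterior Normal(94/133, 40/133)
obs 5: x=4 → posterior Normal(74/55, 8/33)
obs 6: x=-8 → posterior Normal(-34/197, 40/197)
obs 7: x=6 → posterior Normal(158/229, 40/229)

k = 6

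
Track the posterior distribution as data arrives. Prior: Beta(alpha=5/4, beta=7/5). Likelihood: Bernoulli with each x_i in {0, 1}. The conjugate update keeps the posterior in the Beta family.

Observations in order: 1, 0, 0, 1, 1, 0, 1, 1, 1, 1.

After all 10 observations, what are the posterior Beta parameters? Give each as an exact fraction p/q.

alpha=33/4, beta=22/5

obs 1: x=1 → posterior Beta(9/4, 7/5)
obs 2: x=0 → posterior Beta(9/4, 12/5)
obs 3: x=0 → posterior Beta(9/4, 17/5)
obs 4: x=1 → posterior Beta(13/4, 17/5)
obs 5: x=1 → posterior Beta(17/4, 17/5)
obs 6: x=0 → posterior Beta(17/4, 22/5)
obs 7: x=1 → posterior Beta(21/4, 22/5)
obs 8: x=1 → posterior Beta(25/4, 22/5)
obs 9: x=1 → posterior Beta(29/4, 22/5)
obs 10: x=1 → posterior Beta(33/4, 22/5)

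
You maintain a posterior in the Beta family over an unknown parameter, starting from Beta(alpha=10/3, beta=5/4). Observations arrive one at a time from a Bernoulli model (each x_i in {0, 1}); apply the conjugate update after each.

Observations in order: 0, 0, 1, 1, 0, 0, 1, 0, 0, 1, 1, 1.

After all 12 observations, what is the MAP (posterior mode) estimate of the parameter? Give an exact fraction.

obs 1: x=0 → posterior Beta(10/3, 9/4)
obs 2: x=0 → posterior Beta(10/3, 13/4)
obs 3: x=1 → posterior Beta(13/3, 13/4)
obs 4: x=1 → posterior Beta(16/3, 13/4)
obs 5: x=0 → posterior Beta(16/3, 17/4)
obs 6: x=0 → posterior Beta(16/3, 21/4)
obs 7: x=1 → posterior Beta(19/3, 21/4)
obs 8: x=0 → posterior Beta(19/3, 25/4)
obs 9: x=0 → posterior Beta(19/3, 29/4)
obs 10: x=1 → posterior Beta(22/3, 29/4)
obs 11: x=1 → posterior Beta(25/3, 29/4)
obs 12: x=1 → posterior Beta(28/3, 29/4)

4/7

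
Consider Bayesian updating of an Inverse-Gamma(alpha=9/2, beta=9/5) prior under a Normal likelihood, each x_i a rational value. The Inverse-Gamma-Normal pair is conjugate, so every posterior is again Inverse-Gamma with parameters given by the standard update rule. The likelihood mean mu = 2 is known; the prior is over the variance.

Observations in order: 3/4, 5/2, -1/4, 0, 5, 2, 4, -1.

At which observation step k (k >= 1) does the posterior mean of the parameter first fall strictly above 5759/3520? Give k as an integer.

obs 1: x=3/4 → posterior Inverse-Gamma(5, 413/160)
obs 2: x=5/2 → posterior Inverse-Gamma(11/2, 433/160)
obs 3: x=-1/4 → posterior Inverse-Gamma(6, 419/80)
obs 4: x=0 → posterior Inverse-Gamma(13/2, 579/80)
obs 5: x=5 → posterior Inverse-Gamma(7, 939/80)
obs 6: x=2 → posterior Inverse-Gamma(15/2, 939/80)
obs 7: x=4 → posterior Inverse-Gamma(8, 1099/80)
obs 8: x=-1 → posterior Inverse-Gamma(17/2, 1459/80)

k = 5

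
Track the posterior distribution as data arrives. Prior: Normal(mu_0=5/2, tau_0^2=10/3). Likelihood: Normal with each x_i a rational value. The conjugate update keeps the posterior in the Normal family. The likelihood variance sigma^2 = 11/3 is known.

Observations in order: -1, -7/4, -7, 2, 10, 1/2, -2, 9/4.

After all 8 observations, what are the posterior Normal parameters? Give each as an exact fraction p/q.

obs 1: x=-1 → posterior Normal(5/6, 110/63)
obs 2: x=-7/4 → posterior Normal(0, 110/93)
obs 3: x=-7 → posterior Normal(-70/41, 110/123)
obs 4: x=2 → posterior Normal(-50/51, 110/153)
obs 5: x=10 → posterior Normal(50/61, 110/183)
obs 6: x=1/2 → posterior Normal(55/71, 110/213)
obs 7: x=-2 → posterior Normal(35/81, 110/243)
obs 8: x=9/4 → posterior Normal(115/182, 110/273)

mu_0=115/182, tau_0^2=110/273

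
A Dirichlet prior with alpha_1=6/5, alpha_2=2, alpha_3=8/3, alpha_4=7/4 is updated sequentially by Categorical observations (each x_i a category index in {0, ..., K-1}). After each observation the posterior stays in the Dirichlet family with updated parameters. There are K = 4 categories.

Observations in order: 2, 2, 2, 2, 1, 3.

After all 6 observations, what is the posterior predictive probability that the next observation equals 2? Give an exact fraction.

400/817

obs 1: x=2 → posterior Dirichlet(6/5, 2, 11/3, 7/4)
obs 2: x=2 → posterior Dirichlet(6/5, 2, 14/3, 7/4)
obs 3: x=2 → posterior Dirichlet(6/5, 2, 17/3, 7/4)
obs 4: x=2 → posterior Dirichlet(6/5, 2, 20/3, 7/4)
obs 5: x=1 → posterior Dirichlet(6/5, 3, 20/3, 7/4)
obs 6: x=3 → posterior Dirichlet(6/5, 3, 20/3, 11/4)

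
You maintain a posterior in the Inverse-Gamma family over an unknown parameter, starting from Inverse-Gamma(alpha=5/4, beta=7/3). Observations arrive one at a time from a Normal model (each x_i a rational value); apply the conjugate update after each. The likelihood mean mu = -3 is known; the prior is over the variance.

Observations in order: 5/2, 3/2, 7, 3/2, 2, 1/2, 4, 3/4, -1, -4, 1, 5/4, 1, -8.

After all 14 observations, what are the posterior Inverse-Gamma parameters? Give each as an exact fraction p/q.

obs 1: x=5/2 → posterior Inverse-Gamma(7/4, 419/24)
obs 2: x=3/2 → posterior Inverse-Gamma(9/4, 331/12)
obs 3: x=7 → posterior Inverse-Gamma(11/4, 931/12)
obs 4: x=3/2 → posterior Inverse-Gamma(13/4, 2105/24)
obs 5: x=2 → posterior Inverse-Gamma(15/4, 2405/24)
obs 6: x=1/2 → posterior Inverse-Gamma(17/4, 319/3)
obs 7: x=4 → posterior Inverse-Gamma(19/4, 785/6)
obs 8: x=3/4 → posterior Inverse-Gamma(21/4, 13235/96)
obs 9: x=-1 → posterior Inverse-Gamma(23/4, 13427/96)
obs 10: x=-4 → posterior Inverse-Gamma(25/4, 13475/96)
obs 11: x=1 → posterior Inverse-Gamma(27/4, 14243/96)
obs 12: x=5/4 → posterior Inverse-Gamma(29/4, 7555/48)
obs 13: x=1 → posterior Inverse-Gamma(31/4, 7939/48)
obs 14: x=-8 → posterior Inverse-Gamma(33/4, 8539/48)

alpha=33/4, beta=8539/48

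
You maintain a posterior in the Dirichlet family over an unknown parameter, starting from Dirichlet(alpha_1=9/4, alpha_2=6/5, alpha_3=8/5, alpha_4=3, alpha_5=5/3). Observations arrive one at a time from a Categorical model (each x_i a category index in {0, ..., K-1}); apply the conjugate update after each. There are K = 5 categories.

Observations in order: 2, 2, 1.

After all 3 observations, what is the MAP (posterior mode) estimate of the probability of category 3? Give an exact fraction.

obs 1: x=2 → posterior Dirichlet(9/4, 6/5, 13/5, 3, 5/3)
obs 2: x=2 → posterior Dirichlet(9/4, 6/5, 18/5, 3, 5/3)
obs 3: x=1 → posterior Dirichlet(9/4, 11/5, 18/5, 3, 5/3)

120/463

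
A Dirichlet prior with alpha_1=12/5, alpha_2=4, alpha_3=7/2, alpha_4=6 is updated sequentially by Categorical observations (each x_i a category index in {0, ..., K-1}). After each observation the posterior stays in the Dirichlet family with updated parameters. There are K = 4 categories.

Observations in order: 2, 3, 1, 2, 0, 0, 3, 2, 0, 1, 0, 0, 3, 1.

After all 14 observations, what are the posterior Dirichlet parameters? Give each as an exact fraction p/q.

alpha_1=37/5, alpha_2=7, alpha_3=13/2, alpha_4=9

obs 1: x=2 → posterior Dirichlet(12/5, 4, 9/2, 6)
obs 2: x=3 → posterior Dirichlet(12/5, 4, 9/2, 7)
obs 3: x=1 → posterior Dirichlet(12/5, 5, 9/2, 7)
obs 4: x=2 → posterior Dirichlet(12/5, 5, 11/2, 7)
obs 5: x=0 → posterior Dirichlet(17/5, 5, 11/2, 7)
obs 6: x=0 → posterior Dirichlet(22/5, 5, 11/2, 7)
obs 7: x=3 → posterior Dirichlet(22/5, 5, 11/2, 8)
obs 8: x=2 → posterior Dirichlet(22/5, 5, 13/2, 8)
obs 9: x=0 → posterior Dirichlet(27/5, 5, 13/2, 8)
obs 10: x=1 → posterior Dirichlet(27/5, 6, 13/2, 8)
obs 11: x=0 → posterior Dirichlet(32/5, 6, 13/2, 8)
obs 12: x=0 → posterior Dirichlet(37/5, 6, 13/2, 8)
obs 13: x=3 → posterior Dirichlet(37/5, 6, 13/2, 9)
obs 14: x=1 → posterior Dirichlet(37/5, 7, 13/2, 9)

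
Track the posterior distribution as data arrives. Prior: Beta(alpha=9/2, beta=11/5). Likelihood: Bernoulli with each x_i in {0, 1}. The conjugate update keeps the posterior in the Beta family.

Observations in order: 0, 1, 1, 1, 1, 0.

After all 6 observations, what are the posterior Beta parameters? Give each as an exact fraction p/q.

obs 1: x=0 → posterior Beta(9/2, 16/5)
obs 2: x=1 → posterior Beta(11/2, 16/5)
obs 3: x=1 → posterior Beta(13/2, 16/5)
obs 4: x=1 → posterior Beta(15/2, 16/5)
obs 5: x=1 → posterior Beta(17/2, 16/5)
obs 6: x=0 → posterior Beta(17/2, 21/5)

alpha=17/2, beta=21/5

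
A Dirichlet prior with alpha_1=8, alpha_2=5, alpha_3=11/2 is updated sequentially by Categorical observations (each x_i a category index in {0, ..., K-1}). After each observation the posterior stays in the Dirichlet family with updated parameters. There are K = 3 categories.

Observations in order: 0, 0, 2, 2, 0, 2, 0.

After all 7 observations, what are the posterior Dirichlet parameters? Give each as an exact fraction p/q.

alpha_1=12, alpha_2=5, alpha_3=17/2

obs 1: x=0 → posterior Dirichlet(9, 5, 11/2)
obs 2: x=0 → posterior Dirichlet(10, 5, 11/2)
obs 3: x=2 → posterior Dirichlet(10, 5, 13/2)
obs 4: x=2 → posterior Dirichlet(10, 5, 15/2)
obs 5: x=0 → posterior Dirichlet(11, 5, 15/2)
obs 6: x=2 → posterior Dirichlet(11, 5, 17/2)
obs 7: x=0 → posterior Dirichlet(12, 5, 17/2)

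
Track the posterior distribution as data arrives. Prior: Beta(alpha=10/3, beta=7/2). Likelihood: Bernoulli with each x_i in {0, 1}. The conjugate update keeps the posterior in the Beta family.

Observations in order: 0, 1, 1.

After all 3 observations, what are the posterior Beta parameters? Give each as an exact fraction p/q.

obs 1: x=0 → posterior Beta(10/3, 9/2)
obs 2: x=1 → posterior Beta(13/3, 9/2)
obs 3: x=1 → posterior Beta(16/3, 9/2)

alpha=16/3, beta=9/2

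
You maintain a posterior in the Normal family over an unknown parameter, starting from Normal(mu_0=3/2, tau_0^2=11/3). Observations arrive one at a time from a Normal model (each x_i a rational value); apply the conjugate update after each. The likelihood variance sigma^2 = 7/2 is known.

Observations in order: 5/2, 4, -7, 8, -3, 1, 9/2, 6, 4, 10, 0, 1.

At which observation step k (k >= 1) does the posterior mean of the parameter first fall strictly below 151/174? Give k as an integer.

k = 3

obs 1: x=5/2 → posterior Normal(173/86, 77/43)
obs 2: x=4 → posterior Normal(349/130, 77/65)
obs 3: x=-7 → posterior Normal(41/174, 77/87)
obs 4: x=8 → posterior Normal(393/218, 77/109)
obs 5: x=-3 → posterior Normal(261/262, 77/131)
obs 6: x=1 → posterior Normal(305/306, 77/153)
obs 7: x=9/2 → posterior Normal(503/350, 11/25)
obs 8: x=6 → posterior Normal(767/394, 77/197)
obs 9: x=4 → posterior Normal(943/438, 77/219)
obs 10: x=10 → posterior Normal(1383/482, 77/241)
obs 11: x=0 → posterior Normal(1383/526, 77/263)
obs 12: x=1 → posterior Normal(1427/570, 77/285)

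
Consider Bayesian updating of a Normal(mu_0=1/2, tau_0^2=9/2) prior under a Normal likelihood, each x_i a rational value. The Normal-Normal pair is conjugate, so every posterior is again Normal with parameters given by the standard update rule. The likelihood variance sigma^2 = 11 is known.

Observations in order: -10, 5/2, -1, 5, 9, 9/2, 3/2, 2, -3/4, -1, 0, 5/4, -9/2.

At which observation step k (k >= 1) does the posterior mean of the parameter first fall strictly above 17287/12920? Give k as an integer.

k = 7

obs 1: x=-10 → posterior Normal(-79/31, 99/31)
obs 2: x=5/2 → posterior Normal(-113/80, 99/40)
obs 3: x=-1 → posterior Normal(-131/98, 99/49)
obs 4: x=5 → posterior Normal(-41/116, 99/58)
obs 5: x=9 → posterior Normal(121/134, 99/67)
obs 6: x=9/2 → posterior Normal(101/76, 99/76)
obs 7: x=3/2 → posterior Normal(229/170, 99/85)
obs 8: x=2 → posterior Normal(265/188, 99/94)
obs 9: x=-3/4 → posterior Normal(503/412, 99/103)
obs 10: x=-1 → posterior Normal(467/448, 99/112)
obs 11: x=0 → posterior Normal(467/484, 9/11)
obs 12: x=5/4 → posterior Normal(64/65, 99/130)
obs 13: x=-9/2 → posterior Normal(175/278, 99/139)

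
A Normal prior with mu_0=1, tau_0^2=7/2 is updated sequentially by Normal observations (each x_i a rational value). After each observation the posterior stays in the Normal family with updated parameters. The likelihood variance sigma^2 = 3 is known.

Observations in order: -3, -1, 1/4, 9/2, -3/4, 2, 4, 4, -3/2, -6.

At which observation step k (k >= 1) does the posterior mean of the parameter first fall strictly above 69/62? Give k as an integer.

obs 1: x=-3 → posterior Normal(-15/13, 21/13)
obs 2: x=-1 → posterior Normal(-11/10, 21/20)
obs 3: x=1/4 → posterior Normal(-3/4, 7/9)
obs 4: x=9/2 → posterior Normal(45/136, 21/34)
obs 5: x=-3/4 → posterior Normal(6/41, 21/41)
obs 6: x=2 → posterior Normal(5/12, 7/16)
obs 7: x=4 → posterior Normal(48/55, 21/55)
obs 8: x=4 → posterior Normal(38/31, 21/62)
obs 9: x=-3/2 → posterior Normal(131/138, 7/23)
obs 10: x=-6 → posterior Normal(47/152, 21/76)

k = 8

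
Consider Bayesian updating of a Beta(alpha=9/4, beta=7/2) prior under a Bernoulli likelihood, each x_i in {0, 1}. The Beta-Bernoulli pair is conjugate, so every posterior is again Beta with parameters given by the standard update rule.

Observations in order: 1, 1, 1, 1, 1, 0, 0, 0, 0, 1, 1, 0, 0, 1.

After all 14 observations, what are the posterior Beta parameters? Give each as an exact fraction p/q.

obs 1: x=1 → posterior Beta(13/4, 7/2)
obs 2: x=1 → posterior Beta(17/4, 7/2)
obs 3: x=1 → posterior Beta(21/4, 7/2)
obs 4: x=1 → posterior Beta(25/4, 7/2)
obs 5: x=1 → posterior Beta(29/4, 7/2)
obs 6: x=0 → posterior Beta(29/4, 9/2)
obs 7: x=0 → posterior Beta(29/4, 11/2)
obs 8: x=0 → posterior Beta(29/4, 13/2)
obs 9: x=0 → posterior Beta(29/4, 15/2)
obs 10: x=1 → posterior Beta(33/4, 15/2)
obs 11: x=1 → posterior Beta(37/4, 15/2)
obs 12: x=0 → posterior Beta(37/4, 17/2)
obs 13: x=0 → posterior Beta(37/4, 19/2)
obs 14: x=1 → posterior Beta(41/4, 19/2)

alpha=41/4, beta=19/2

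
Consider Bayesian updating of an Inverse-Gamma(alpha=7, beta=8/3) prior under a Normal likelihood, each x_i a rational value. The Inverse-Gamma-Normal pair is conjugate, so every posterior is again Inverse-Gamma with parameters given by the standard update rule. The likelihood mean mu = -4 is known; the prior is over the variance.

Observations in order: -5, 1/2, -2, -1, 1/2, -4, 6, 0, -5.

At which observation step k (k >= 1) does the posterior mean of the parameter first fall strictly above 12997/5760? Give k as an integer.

k = 4

obs 1: x=-5 → posterior Inverse-Gamma(15/2, 19/6)
obs 2: x=1/2 → posterior Inverse-Gamma(8, 319/24)
obs 3: x=-2 → posterior Inverse-Gamma(17/2, 367/24)
obs 4: x=-1 → posterior Inverse-Gamma(9, 475/24)
obs 5: x=1/2 → posterior Inverse-Gamma(19/2, 359/12)
obs 6: x=-4 → posterior Inverse-Gamma(10, 359/12)
obs 7: x=6 → posterior Inverse-Gamma(21/2, 959/12)
obs 8: x=0 → posterior Inverse-Gamma(11, 1055/12)
obs 9: x=-5 → posterior Inverse-Gamma(23/2, 1061/12)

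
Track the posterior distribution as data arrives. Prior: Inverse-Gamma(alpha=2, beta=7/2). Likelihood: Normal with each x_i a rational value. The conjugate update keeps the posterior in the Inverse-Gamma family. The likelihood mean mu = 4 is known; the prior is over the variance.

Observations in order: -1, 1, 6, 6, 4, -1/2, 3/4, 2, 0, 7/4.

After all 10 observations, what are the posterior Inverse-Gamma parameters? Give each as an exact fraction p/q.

alpha=7, beta=839/16

obs 1: x=-1 → posterior Inverse-Gamma(5/2, 16)
obs 2: x=1 → posterior Inverse-Gamma(3, 41/2)
obs 3: x=6 → posterior Inverse-Gamma(7/2, 45/2)
obs 4: x=6 → posterior Inverse-Gamma(4, 49/2)
obs 5: x=4 → posterior Inverse-Gamma(9/2, 49/2)
obs 6: x=-1/2 → posterior Inverse-Gamma(5, 277/8)
obs 7: x=3/4 → posterior Inverse-Gamma(11/2, 1277/32)
obs 8: x=2 → posterior Inverse-Gamma(6, 1341/32)
obs 9: x=0 → posterior Inverse-Gamma(13/2, 1597/32)
obs 10: x=7/4 → posterior Inverse-Gamma(7, 839/16)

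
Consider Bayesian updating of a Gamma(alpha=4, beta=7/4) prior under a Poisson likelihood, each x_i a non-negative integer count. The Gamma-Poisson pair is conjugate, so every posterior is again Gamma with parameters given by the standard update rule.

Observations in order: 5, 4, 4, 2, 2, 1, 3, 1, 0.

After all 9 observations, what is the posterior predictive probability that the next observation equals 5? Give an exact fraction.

430836958927847435602458603951747372076409750317056/6839645551362303414388150265494367657880760229559503

obs 1: x=5 → posterior Gamma(9, 11/4)
obs 2: x=4 → posterior Gamma(13, 15/4)
obs 3: x=4 → posterior Gamma(17, 19/4)
obs 4: x=2 → posterior Gamma(19, 23/4)
obs 5: x=2 → posterior Gamma(21, 27/4)
obs 6: x=1 → posterior Gamma(22, 31/4)
obs 7: x=3 → posterior Gamma(25, 35/4)
obs 8: x=1 → posterior Gamma(26, 39/4)
obs 9: x=0 → posterior Gamma(26, 43/4)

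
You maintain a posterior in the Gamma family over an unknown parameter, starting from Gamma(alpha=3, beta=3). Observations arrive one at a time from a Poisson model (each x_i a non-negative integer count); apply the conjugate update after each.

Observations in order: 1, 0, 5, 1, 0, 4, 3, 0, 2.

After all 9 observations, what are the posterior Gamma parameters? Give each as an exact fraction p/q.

obs 1: x=1 → posterior Gamma(4, 4)
obs 2: x=0 → posterior Gamma(4, 5)
obs 3: x=5 → posterior Gamma(9, 6)
obs 4: x=1 → posterior Gamma(10, 7)
obs 5: x=0 → posterior Gamma(10, 8)
obs 6: x=4 → posterior Gamma(14, 9)
obs 7: x=3 → posterior Gamma(17, 10)
obs 8: x=0 → posterior Gamma(17, 11)
obs 9: x=2 → posterior Gamma(19, 12)

alpha=19, beta=12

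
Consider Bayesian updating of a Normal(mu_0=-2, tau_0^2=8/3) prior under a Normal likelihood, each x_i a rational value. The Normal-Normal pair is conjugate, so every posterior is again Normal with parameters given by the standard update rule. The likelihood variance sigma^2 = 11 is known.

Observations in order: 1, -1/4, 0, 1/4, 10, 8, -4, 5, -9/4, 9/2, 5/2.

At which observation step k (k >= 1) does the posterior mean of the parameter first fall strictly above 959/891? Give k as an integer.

k = 11

obs 1: x=1 → posterior Normal(-58/41, 88/41)
obs 2: x=-1/4 → posterior Normal(-60/49, 88/49)
obs 3: x=0 → posterior Normal(-20/19, 88/57)
obs 4: x=1/4 → posterior Normal(-58/65, 88/65)
obs 5: x=10 → posterior Normal(22/73, 88/73)
obs 6: x=8 → posterior Normal(86/81, 88/81)
obs 7: x=-4 → posterior Normal(54/89, 88/89)
obs 8: x=5 → posterior Normal(94/97, 88/97)
obs 9: x=-9/4 → posterior Normal(76/105, 88/105)
obs 10: x=9/2 → posterior Normal(112/113, 88/113)
obs 11: x=5/2 → posterior Normal(12/11, 8/11)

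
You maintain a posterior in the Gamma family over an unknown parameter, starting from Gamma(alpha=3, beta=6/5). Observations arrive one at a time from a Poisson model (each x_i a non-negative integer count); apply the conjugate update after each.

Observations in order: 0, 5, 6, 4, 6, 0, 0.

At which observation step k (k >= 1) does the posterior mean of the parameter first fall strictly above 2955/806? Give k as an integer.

k = 5

obs 1: x=0 → posterior Gamma(3, 11/5)
obs 2: x=5 → posterior Gamma(8, 16/5)
obs 3: x=6 → posterior Gamma(14, 21/5)
obs 4: x=4 → posterior Gamma(18, 26/5)
obs 5: x=6 → posterior Gamma(24, 31/5)
obs 6: x=0 → posterior Gamma(24, 36/5)
obs 7: x=0 → posterior Gamma(24, 41/5)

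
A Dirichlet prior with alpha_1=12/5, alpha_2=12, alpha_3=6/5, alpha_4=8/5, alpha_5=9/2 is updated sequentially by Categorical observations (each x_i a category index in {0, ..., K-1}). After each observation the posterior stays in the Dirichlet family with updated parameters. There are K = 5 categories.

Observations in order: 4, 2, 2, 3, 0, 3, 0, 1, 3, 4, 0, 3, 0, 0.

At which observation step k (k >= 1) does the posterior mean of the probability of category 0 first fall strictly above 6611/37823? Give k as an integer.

k = 13

obs 1: x=4 → posterior Dirichlet(12/5, 12, 6/5, 8/5, 11/2)
obs 2: x=2 → posterior Dirichlet(12/5, 12, 11/5, 8/5, 11/2)
obs 3: x=2 → posterior Dirichlet(12/5, 12, 16/5, 8/5, 11/2)
obs 4: x=3 → posterior Dirichlet(12/5, 12, 16/5, 13/5, 11/2)
obs 5: x=0 → posterior Dirichlet(17/5, 12, 16/5, 13/5, 11/2)
obs 6: x=3 → posterior Dirichlet(17/5, 12, 16/5, 18/5, 11/2)
obs 7: x=0 → posterior Dirichlet(22/5, 12, 16/5, 18/5, 11/2)
obs 8: x=1 → posterior Dirichlet(22/5, 13, 16/5, 18/5, 11/2)
obs 9: x=3 → posterior Dirichlet(22/5, 13, 16/5, 23/5, 11/2)
obs 10: x=4 → posterior Dirichlet(22/5, 13, 16/5, 23/5, 13/2)
obs 11: x=0 → posterior Dirichlet(27/5, 13, 16/5, 23/5, 13/2)
obs 12: x=3 → posterior Dirichlet(27/5, 13, 16/5, 28/5, 13/2)
obs 13: x=0 → posterior Dirichlet(32/5, 13, 16/5, 28/5, 13/2)
obs 14: x=0 → posterior Dirichlet(37/5, 13, 16/5, 28/5, 13/2)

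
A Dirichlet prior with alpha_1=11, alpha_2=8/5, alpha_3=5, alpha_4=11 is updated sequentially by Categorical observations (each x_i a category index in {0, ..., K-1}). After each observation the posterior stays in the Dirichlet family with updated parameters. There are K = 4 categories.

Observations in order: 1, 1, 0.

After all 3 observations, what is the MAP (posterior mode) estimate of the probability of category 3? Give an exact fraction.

obs 1: x=1 → posterior Dirichlet(11, 13/5, 5, 11)
obs 2: x=1 → posterior Dirichlet(11, 18/5, 5, 11)
obs 3: x=0 → posterior Dirichlet(12, 18/5, 5, 11)

25/69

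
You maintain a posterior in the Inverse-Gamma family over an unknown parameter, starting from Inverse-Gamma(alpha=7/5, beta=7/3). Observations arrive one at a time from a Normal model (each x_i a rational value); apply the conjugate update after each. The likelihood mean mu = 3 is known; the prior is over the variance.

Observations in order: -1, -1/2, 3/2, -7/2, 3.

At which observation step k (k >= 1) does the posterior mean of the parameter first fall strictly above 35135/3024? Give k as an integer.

obs 1: x=-1 → posterior Inverse-Gamma(19/10, 31/3)
obs 2: x=-1/2 → posterior Inverse-Gamma(12/5, 395/24)
obs 3: x=3/2 → posterior Inverse-Gamma(29/10, 211/12)
obs 4: x=-7/2 → posterior Inverse-Gamma(17/5, 929/24)
obs 5: x=3 → posterior Inverse-Gamma(39/10, 929/24)

k = 2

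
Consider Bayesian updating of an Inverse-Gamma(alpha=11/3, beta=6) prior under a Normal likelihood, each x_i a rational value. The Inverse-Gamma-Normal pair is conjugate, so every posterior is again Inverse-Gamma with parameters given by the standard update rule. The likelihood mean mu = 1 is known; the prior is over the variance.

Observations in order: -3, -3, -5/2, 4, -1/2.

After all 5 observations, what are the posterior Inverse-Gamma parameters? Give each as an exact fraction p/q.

obs 1: x=-3 → posterior Inverse-Gamma(25/6, 14)
obs 2: x=-3 → posterior Inverse-Gamma(14/3, 22)
obs 3: x=-5/2 → posterior Inverse-Gamma(31/6, 225/8)
obs 4: x=4 → posterior Inverse-Gamma(17/3, 261/8)
obs 5: x=-1/2 → posterior Inverse-Gamma(37/6, 135/4)

alpha=37/6, beta=135/4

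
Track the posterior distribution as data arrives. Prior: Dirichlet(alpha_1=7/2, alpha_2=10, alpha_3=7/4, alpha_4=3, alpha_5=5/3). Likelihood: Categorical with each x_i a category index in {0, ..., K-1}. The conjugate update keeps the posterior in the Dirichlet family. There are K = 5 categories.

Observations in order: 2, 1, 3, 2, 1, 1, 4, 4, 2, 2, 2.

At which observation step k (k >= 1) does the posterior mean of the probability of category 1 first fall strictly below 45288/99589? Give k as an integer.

k = 9

obs 1: x=2 → posterior Dirichlet(7/2, 10, 11/4, 3, 5/3)
obs 2: x=1 → posterior Dirichlet(7/2, 11, 11/4, 3, 5/3)
obs 3: x=3 → posterior Dirichlet(7/2, 11, 11/4, 4, 5/3)
obs 4: x=2 → posterior Dirichlet(7/2, 11, 15/4, 4, 5/3)
obs 5: x=1 → posterior Dirichlet(7/2, 12, 15/4, 4, 5/3)
obs 6: x=1 → posterior Dirichlet(7/2, 13, 15/4, 4, 5/3)
obs 7: x=4 → posterior Dirichlet(7/2, 13, 15/4, 4, 8/3)
obs 8: x=4 → posterior Dirichlet(7/2, 13, 15/4, 4, 11/3)
obs 9: x=2 → posterior Dirichlet(7/2, 13, 19/4, 4, 11/3)
obs 10: x=2 → posterior Dirichlet(7/2, 13, 23/4, 4, 11/3)
obs 11: x=2 → posterior Dirichlet(7/2, 13, 27/4, 4, 11/3)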